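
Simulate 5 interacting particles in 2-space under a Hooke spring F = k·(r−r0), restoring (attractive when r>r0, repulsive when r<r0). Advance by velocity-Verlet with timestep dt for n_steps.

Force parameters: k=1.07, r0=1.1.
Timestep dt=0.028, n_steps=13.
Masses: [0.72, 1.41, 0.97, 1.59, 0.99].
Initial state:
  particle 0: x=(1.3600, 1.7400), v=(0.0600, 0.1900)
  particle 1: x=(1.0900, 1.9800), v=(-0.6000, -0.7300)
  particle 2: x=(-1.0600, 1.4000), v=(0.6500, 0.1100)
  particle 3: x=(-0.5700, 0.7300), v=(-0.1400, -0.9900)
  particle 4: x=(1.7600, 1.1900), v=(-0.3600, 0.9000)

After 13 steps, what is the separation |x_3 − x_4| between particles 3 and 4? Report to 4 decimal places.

step 0: x0=(1.3600, 1.7400) x1=(1.0900, 1.9800) x2=(-1.0600, 1.4000) x3=(-0.5700, 0.7300) x4=(1.7600, 1.1900)
step 1: x0=(1.3605, 1.7448) x1=(1.0725, 1.9595) x2=(-1.0401, 1.4033) x3=(-0.5731, 0.7026) x4=(1.7488, 1.2150)
step 2: x0=(1.3588, 1.7487) x1=(1.0535, 1.9387) x2=(-1.0168, 1.4071) x3=(-0.5745, 0.6758) x4=(1.7353, 1.2395)
step 3: x0=(1.3548, 1.7518) x1=(1.0330, 1.9177) x2=(-0.9902, 1.4114) x3=(-0.5743, 0.6496) x4=(1.7198, 1.2634)
step 4: x0=(1.3487, 1.7540) x1=(1.0110, 1.8965) x2=(-0.9604, 1.4162) x3=(-0.5725, 0.6241) x4=(1.7021, 1.2867)
step 5: x0=(1.3404, 1.7556) x1=(0.9876, 1.8751) x2=(-0.9274, 1.4214) x3=(-0.5691, 0.5993) x4=(1.6825, 1.3093)
step 6: x0=(1.3301, 1.7564) x1=(0.9628, 1.8534) x2=(-0.8915, 1.4270) x3=(-0.5642, 0.5752) x4=(1.6610, 1.3312)
step 7: x0=(1.3177, 1.7567) x1=(0.9366, 1.8315) x2=(-0.8528, 1.4331) x3=(-0.5577, 0.5519) x4=(1.6377, 1.3523)
step 8: x0=(1.3033, 1.7564) x1=(0.9090, 1.8093) x2=(-0.8113, 1.4395) x3=(-0.5497, 0.5293) x4=(1.6127, 1.3725)
step 9: x0=(1.2871, 1.7557) x1=(0.8801, 1.7868) x2=(-0.7673, 1.4462) x3=(-0.5403, 0.5075) x4=(1.5861, 1.3919)
step 10: x0=(1.2689, 1.7546) x1=(0.8500, 1.7640) x2=(-0.7208, 1.4533) x3=(-0.5294, 0.4865) x4=(1.5581, 1.4104)
step 11: x0=(1.2490, 1.7531) x1=(0.8186, 1.7410) x2=(-0.6722, 1.4607) x3=(-0.5172, 0.4662) x4=(1.5288, 1.4280)
step 12: x0=(1.2273, 1.7514) x1=(0.7861, 1.7177) x2=(-0.6216, 1.4683) x3=(-0.5037, 0.4469) x4=(1.4983, 1.4446)
step 13: x0=(1.2040, 1.7495) x1=(0.7526, 1.6941) x2=(-0.5691, 1.4761) x3=(-0.4890, 0.4283) x4=(1.4667, 1.4603)

2.2113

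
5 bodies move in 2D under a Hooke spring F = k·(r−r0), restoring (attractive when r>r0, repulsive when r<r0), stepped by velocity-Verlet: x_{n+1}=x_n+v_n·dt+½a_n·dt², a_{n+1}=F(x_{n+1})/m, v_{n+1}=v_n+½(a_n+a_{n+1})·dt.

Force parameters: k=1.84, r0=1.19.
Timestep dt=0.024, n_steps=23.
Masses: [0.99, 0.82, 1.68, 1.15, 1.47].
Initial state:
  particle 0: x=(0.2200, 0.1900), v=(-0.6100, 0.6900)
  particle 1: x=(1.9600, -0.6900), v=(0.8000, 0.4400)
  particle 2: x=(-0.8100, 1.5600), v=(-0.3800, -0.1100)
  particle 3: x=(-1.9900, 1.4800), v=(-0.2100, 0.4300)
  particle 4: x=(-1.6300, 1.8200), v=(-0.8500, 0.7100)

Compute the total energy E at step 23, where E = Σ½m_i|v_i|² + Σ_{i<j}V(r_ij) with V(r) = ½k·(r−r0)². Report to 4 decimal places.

step 0: x0=(0.2200, 0.1900) x1=(1.9600, -0.6900) x2=(-0.8100, 1.5600) x3=(-1.9900, 1.4800) x4=(-1.6300, 1.8200)
step 1: x0=(0.2044, 0.2074) x1=(1.9740, -0.6760) x2=(-0.8183, 1.5567) x3=(-1.9934, 1.4890) x4=(-1.6490, 1.8363)
step 2: x0=(0.1870, 0.2265) x1=(1.9775, -0.6553) x2=(-0.8251, 1.5522) x3=(-1.9935, 1.4955) x4=(-1.6653, 1.8511)
step 3: x0=(0.1677, 0.2473) x1=(1.9704, -0.6277) x2=(-0.8303, 1.5464) x3=(-1.9903, 1.4995) x4=(-1.6789, 1.8644)
step 4: x0=(0.1468, 0.2696) x1=(1.9528, -0.5935) x2=(-0.8340, 1.5395) x3=(-1.9838, 1.5009) x4=(-1.6897, 1.8762)
step 5: x0=(0.1241, 0.2935) x1=(1.9246, -0.5526) x2=(-0.8362, 1.5314) x3=(-1.9741, 1.4997) x4=(-1.6978, 1.8867)
step 6: x0=(0.0999, 0.3189) x1=(1.8861, -0.5053) x2=(-0.8369, 1.5221) x3=(-1.9612, 1.4961) x4=(-1.7031, 1.8957)
step 7: x0=(0.0741, 0.3456) x1=(1.8375, -0.4518) x2=(-0.8362, 1.5118) x3=(-1.9452, 1.4901) x4=(-1.7059, 1.9035)
step 8: x0=(0.0468, 0.3737) x1=(1.7789, -0.3923) x2=(-0.8341, 1.5006) x3=(-1.9262, 1.4816) x4=(-1.7060, 1.9099)
step 9: x0=(0.0182, 0.4031) x1=(1.7107, -0.3269) x2=(-0.8307, 1.4883) x3=(-1.9043, 1.4709) x4=(-1.7037, 1.9152)
step 10: x0=(-0.0118, 0.4337) x1=(1.6333, -0.2561) x2=(-0.8260, 1.4753) x3=(-1.8796, 1.4580) x4=(-1.6989, 1.9193)
step 11: x0=(-0.0429, 0.4653) x1=(1.5471, -0.1802) x2=(-0.8201, 1.4614) x3=(-1.8522, 1.4429) x4=(-1.6919, 1.9224)
step 12: x0=(-0.0753, 0.4980) x1=(1.4525, -0.0994) x2=(-0.8131, 1.4468) x3=(-1.8223, 1.4259) x4=(-1.6826, 1.9245)
step 13: x0=(-0.1087, 0.5316) x1=(1.3502, -0.0142) x2=(-0.8051, 1.4316) x3=(-1.7902, 1.4070) x4=(-1.6713, 1.9256)
step 14: x0=(-0.1431, 0.5660) x1=(1.2406, 0.0751) x2=(-0.7961, 1.4159) x3=(-1.7558, 1.3863) x4=(-1.6581, 1.9259)
step 15: x0=(-0.1784, 0.6011) x1=(1.1245, 0.1680) x2=(-0.7863, 1.3998) x3=(-1.7195, 1.3640) x4=(-1.6430, 1.9255)
step 16: x0=(-0.2145, 0.6368) x1=(1.0024, 0.2642) x2=(-0.7757, 1.3833) x3=(-1.6815, 1.3402) x4=(-1.6264, 1.9244)
step 17: x0=(-0.2514, 0.6729) x1=(0.8750, 0.3631) x2=(-0.7644, 1.3666) x3=(-1.6420, 1.3151) x4=(-1.6082, 1.9227)
step 18: x0=(-0.2889, 0.7094) x1=(0.7432, 0.4645) x2=(-0.7526, 1.3498) x3=(-1.6012, 1.2888) x4=(-1.5887, 1.9205)
step 19: x0=(-0.3271, 0.7462) x1=(0.6076, 0.5678) x2=(-0.7403, 1.3330) x3=(-1.5594, 1.2615) x4=(-1.5681, 1.9179)
step 20: x0=(-0.3657, 0.7830) x1=(0.4691, 0.6726) x2=(-0.7276, 1.3162) x3=(-1.5169, 1.2334) x4=(-1.5465, 1.9149)
step 21: x0=(-0.4047, 0.8197) x1=(0.3284, 0.7785) x2=(-0.7148, 1.2996) x3=(-1.4738, 1.2044) x4=(-1.5240, 1.9118)
step 22: x0=(-0.4441, 0.8562) x1=(0.1865, 0.8853) x2=(-0.7018, 1.2834) x3=(-1.4306, 1.1749) x4=(-1.5008, 1.9085)
step 23: x0=(-0.4839, 0.8922) x1=(0.0441, 0.9926) x2=(-0.6887, 1.2675) x3=(-1.3875, 1.1449) x4=(-1.4772, 1.9052)
step 0 velocities: v0=(-0.6100, 0.6900) v1=(0.8000, 0.4400) v2=(-0.3800, -0.1100) v3=(-0.2100, 0.4300) v4=(-0.8500, 0.7100)
step 0: KE=1.9263, PE=29.2404, E=31.1667
step 23 velocities: v0=(-1.6586, 1.4834) v1=(-5.9265, 4.4798) v2=(0.5409, -0.6505) v3=(1.7882, -1.2603) v4=(0.9927, -0.1379)
step 23: KE=29.1712, PE=1.9633, E=31.1345

31.1345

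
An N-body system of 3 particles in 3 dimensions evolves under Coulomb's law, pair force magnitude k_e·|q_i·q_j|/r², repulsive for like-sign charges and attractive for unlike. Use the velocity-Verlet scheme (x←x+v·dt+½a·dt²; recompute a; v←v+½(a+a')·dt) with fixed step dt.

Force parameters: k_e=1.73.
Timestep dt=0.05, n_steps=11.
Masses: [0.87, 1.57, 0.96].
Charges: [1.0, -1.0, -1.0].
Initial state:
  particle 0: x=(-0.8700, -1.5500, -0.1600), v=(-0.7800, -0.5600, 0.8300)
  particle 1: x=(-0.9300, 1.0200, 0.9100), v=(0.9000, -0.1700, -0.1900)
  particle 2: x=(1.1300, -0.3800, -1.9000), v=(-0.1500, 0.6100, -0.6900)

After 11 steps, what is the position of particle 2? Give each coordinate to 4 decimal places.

(1.0402, -0.0626, -2.2789)

step 0: x0=(-0.8700, -1.5500, -0.1600) x1=(-0.9300, 1.0200, 0.9100) x2=(1.1300, -0.3800, -1.9000)
step 1: x0=(-0.9088, -1.5776, -0.1186) x1=(-0.8850, 1.0114, 0.9005) x2=(1.1224, -0.3497, -1.9345)
step 2: x0=(-0.9472, -1.6043, -0.0772) x1=(-0.8402, 1.0025, 0.8910) x2=(1.1146, -0.3197, -1.9689)
step 3: x0=(-0.9853, -1.6303, -0.0360) x1=(-0.7955, 0.9933, 0.8816) x2=(1.1067, -0.2900, -2.0032)
step 4: x0=(-1.0229, -1.6554, 0.0052) x1=(-0.7509, 0.9839, 0.8722) x2=(1.0987, -0.2606, -2.0376)
step 5: x0=(-1.0602, -1.6797, 0.0462) x1=(-0.7064, 0.9742, 0.8628) x2=(1.0905, -0.2315, -2.0719)
step 6: x0=(-1.0972, -1.7033, 0.0872) x1=(-0.6621, 0.9643, 0.8535) x2=(1.0823, -0.2027, -2.1063)
step 7: x0=(-1.1338, -1.7260, 0.1280) x1=(-0.6180, 0.9541, 0.8443) x2=(1.0740, -0.1742, -2.1406)
step 8: x0=(-1.1700, -1.7480, 0.1688) x1=(-0.5740, 0.9436, 0.8352) x2=(1.0656, -0.1459, -2.1751)
step 9: x0=(-1.2058, -1.7692, 0.2095) x1=(-0.5302, 0.9329, 0.8262) x2=(1.0572, -0.1179, -2.2096)
step 10: x0=(-1.2413, -1.7897, 0.2500) x1=(-0.4865, 0.9219, 0.8173) x2=(1.0487, -0.0901, -2.2442)
step 11: x0=(-1.2764, -1.8094, 0.2905) x1=(-0.4431, 0.9107, 0.8085) x2=(1.0402, -0.0626, -2.2789)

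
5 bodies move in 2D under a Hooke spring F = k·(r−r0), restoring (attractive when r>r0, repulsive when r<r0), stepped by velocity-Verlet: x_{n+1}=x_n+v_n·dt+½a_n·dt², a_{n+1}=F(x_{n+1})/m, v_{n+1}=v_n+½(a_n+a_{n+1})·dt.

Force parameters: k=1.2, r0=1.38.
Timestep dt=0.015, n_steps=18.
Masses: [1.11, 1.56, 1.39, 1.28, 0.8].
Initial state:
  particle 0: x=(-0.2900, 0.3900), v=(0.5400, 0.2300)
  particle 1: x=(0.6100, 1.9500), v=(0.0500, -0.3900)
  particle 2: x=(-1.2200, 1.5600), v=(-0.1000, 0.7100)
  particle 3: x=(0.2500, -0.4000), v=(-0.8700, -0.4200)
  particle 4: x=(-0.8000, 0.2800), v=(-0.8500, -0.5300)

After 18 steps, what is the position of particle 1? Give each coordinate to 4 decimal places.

step 0: x0=(-0.2900, 0.3900) x1=(0.6100, 1.9500) x2=(-1.2200, 1.5600) x3=(0.2500, -0.4000) x4=(-0.8000, 0.2800)
step 1: x0=(-0.2818, 0.3936) x1=(0.6106, 1.9440) x2=(-1.2214, 1.5706) x3=(0.2369, -0.4061) x4=(-0.8128, 0.2721)
step 2: x0=(-0.2734, 0.3974) x1=(0.6110, 1.9376) x2=(-1.2225, 1.5810) x3=(0.2238, -0.4120) x4=(-0.8258, 0.2644)
step 3: x0=(-0.2649, 0.4014) x1=(0.6112, 1.9308) x2=(-1.2235, 1.5912) x3=(0.2107, -0.4175) x4=(-0.8388, 0.2569)
step 4: x0=(-0.2562, 0.4057) x1=(0.6111, 1.9238) x2=(-1.2241, 1.6013) x3=(0.1976, -0.4228) x4=(-0.8520, 0.2495)
step 5: x0=(-0.2474, 0.4103) x1=(0.6108, 1.9163) x2=(-1.2246, 1.6111) x3=(0.1844, -0.4277) x4=(-0.8653, 0.2423)
step 6: x0=(-0.2384, 0.4151) x1=(0.6102, 1.9085) x2=(-1.2248, 1.6208) x3=(0.1712, -0.4324) x4=(-0.8787, 0.2354)
step 7: x0=(-0.2293, 0.4201) x1=(0.6094, 1.9004) x2=(-1.2248, 1.6303) x3=(0.1579, -0.4367) x4=(-0.8922, 0.2285)
step 8: x0=(-0.2201, 0.4254) x1=(0.6084, 1.8919) x2=(-1.2245, 1.6396) x3=(0.1447, -0.4408) x4=(-0.9057, 0.2219)
step 9: x0=(-0.2107, 0.4310) x1=(0.6071, 1.8831) x2=(-1.2240, 1.6486) x3=(0.1314, -0.4445) x4=(-0.9193, 0.2155)
step 10: x0=(-0.2013, 0.4368) x1=(0.6055, 1.8739) x2=(-1.2233, 1.6575) x3=(0.1181, -0.4480) x4=(-0.9329, 0.2094)
step 11: x0=(-0.1917, 0.4428) x1=(0.6038, 1.8644) x2=(-1.2223, 1.6661) x3=(0.1047, -0.4511) x4=(-0.9466, 0.2034)
step 12: x0=(-0.1820, 0.4491) x1=(0.6018, 1.8546) x2=(-1.2211, 1.6745) x3=(0.0914, -0.4539) x4=(-0.9603, 0.1976)
step 13: x0=(-0.1723, 0.4556) x1=(0.5995, 1.8445) x2=(-1.2197, 1.6827) x3=(0.0780, -0.4565) x4=(-0.9741, 0.1921)
step 14: x0=(-0.1624, 0.4623) x1=(0.5970, 1.8341) x2=(-1.2180, 1.6906) x3=(0.0645, -0.4587) x4=(-0.9878, 0.1868)
step 15: x0=(-0.1525, 0.4692) x1=(0.5943, 1.8233) x2=(-1.2161, 1.6983) x3=(0.0511, -0.4607) x4=(-1.0016, 0.1817)
step 16: x0=(-0.1425, 0.4764) x1=(0.5913, 1.8122) x2=(-1.2140, 1.7057) x3=(0.0376, -0.4623) x4=(-1.0153, 0.1769)
step 17: x0=(-0.1325, 0.4838) x1=(0.5881, 1.8009) x2=(-1.2117, 1.7129) x3=(0.0241, -0.4636) x4=(-1.0290, 0.1724)
step 18: x0=(-0.1223, 0.4914) x1=(0.5847, 1.7892) x2=(-1.2091, 1.7198) x3=(0.0106, -0.4647) x4=(-1.0427, 0.1681)

(0.5847, 1.7892)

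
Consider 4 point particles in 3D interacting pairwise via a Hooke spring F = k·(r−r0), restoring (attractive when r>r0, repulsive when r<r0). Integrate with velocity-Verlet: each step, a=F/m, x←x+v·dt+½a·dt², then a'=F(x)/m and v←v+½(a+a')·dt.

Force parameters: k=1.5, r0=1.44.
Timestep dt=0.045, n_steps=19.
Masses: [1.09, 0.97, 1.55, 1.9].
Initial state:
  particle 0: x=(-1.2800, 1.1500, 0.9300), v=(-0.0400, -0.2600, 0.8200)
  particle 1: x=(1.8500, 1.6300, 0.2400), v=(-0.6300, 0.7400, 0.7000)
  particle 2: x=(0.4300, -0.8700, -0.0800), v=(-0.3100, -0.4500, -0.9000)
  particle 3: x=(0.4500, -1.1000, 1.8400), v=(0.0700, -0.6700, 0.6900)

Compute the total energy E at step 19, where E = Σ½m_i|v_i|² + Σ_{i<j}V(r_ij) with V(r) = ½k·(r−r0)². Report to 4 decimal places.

step 0: x0=(-1.2800, 1.1500, 0.9300) x1=(1.8500, 1.6300, 0.2400) x2=(0.4300, -0.8700, -0.0800) x3=(0.4500, -1.1000, 1.8400)
step 1: x0=(-1.2770, 1.1357, 0.9663) x1=(1.8165, 1.6584, 0.2733) x2=(0.4159, -0.8881, -0.1194) x3=(0.4531, -1.1279, 1.8695)
step 2: x0=(-1.2643, 1.1161, 1.0014) x1=(1.7730, 1.6768, 0.3101) x2=(0.4016, -0.9018, -0.1562) x3=(0.4560, -1.1512, 1.8959)
step 3: x0=(-1.2423, 1.0913, 1.0351) x1=(1.7196, 1.6848, 0.3503) x2=(0.3871, -0.9112, -0.1902) x3=(0.4587, -1.1698, 1.9191)
step 4: x0=(-1.2112, 1.0614, 1.0674) x1=(1.6568, 1.6824, 0.3936) x2=(0.3724, -0.9161, -0.2212) x3=(0.4612, -1.1838, 1.9390)
step 5: x0=(-1.1713, 1.0264, 1.0981) x1=(1.5851, 1.6695, 0.4399) x2=(0.3575, -0.9167, -0.2488) x3=(0.4633, -1.1931, 1.9555)
step 6: x0=(-1.1232, 0.9867, 1.1273) x1=(1.5050, 1.6463, 0.4889) x2=(0.3425, -0.9130, -0.2730) x3=(0.4652, -1.1979, 1.9687)
step 7: x0=(-1.0674, 0.9422, 1.1549) x1=(1.4172, 1.6129, 0.5403) x2=(0.3273, -0.9051, -0.2934) x3=(0.4666, -1.1981, 1.9786)
step 8: x0=(-1.0046, 0.8934, 1.1809) x1=(1.3225, 1.5697, 0.5938) x2=(0.3120, -0.8934, -0.3101) x3=(0.4677, -1.1940, 1.9853)
step 9: x0=(-0.9355, 0.8404, 1.2053) x1=(1.2217, 1.5171, 0.6490) x2=(0.2966, -0.8779, -0.3228) x3=(0.4683, -1.1857, 1.9887)
step 10: x0=(-0.8608, 0.7834, 1.2282) x1=(1.1157, 1.4556, 0.7058) x2=(0.2811, -0.8588, -0.3316) x3=(0.4685, -1.1735, 1.9890)
step 11: x0=(-0.7813, 0.7228, 1.2496) x1=(1.0054, 1.3857, 0.7637) x2=(0.2655, -0.8366, -0.3363) x3=(0.4682, -1.1576, 1.9862)
step 12: x0=(-0.6979, 0.6588, 1.2697) x1=(0.8917, 1.3082, 0.8224) x2=(0.2499, -0.8114, -0.3370) x3=(0.4675, -1.1383, 1.9806)
step 13: x0=(-0.6115, 0.5917, 1.2885) x1=(0.7756, 1.2239, 0.8815) x2=(0.2342, -0.7835, -0.3338) x3=(0.4662, -1.1159, 1.9723)
step 14: x0=(-0.5229, 0.5218, 1.3061) x1=(0.6580, 1.1337, 0.9407) x2=(0.2185, -0.7533, -0.3267) x3=(0.4645, -1.0908, 1.9614)
step 15: x0=(-0.4330, 0.4494, 1.3227) x1=(0.5397, 1.0384, 0.9998) x2=(0.2028, -0.7211, -0.3158) x3=(0.4623, -1.0632, 1.9481)
step 16: x0=(-0.3425, 0.3746, 1.3384) x1=(0.4217, 0.9390, 1.0582) x2=(0.1872, -0.6872, -0.3013) x3=(0.4596, -1.0336, 1.9327)
step 17: x0=(-0.2522, 0.2976, 1.3534) x1=(0.3046, 0.8368, 1.1158) x2=(0.1716, -0.6519, -0.2835) x3=(0.4566, -1.0024, 1.9154)
step 18: x0=(-0.1626, 0.2184, 1.3680) x1=(0.1889, 0.7329, 1.1722) x2=(0.1561, -0.6155, -0.2624) x3=(0.4532, -0.9700, 1.8964)
step 19: x0=(-0.0739, 0.1369, 1.3821) x1=(0.0746, 0.6285, 1.2272) x2=(0.1406, -0.5783, -0.2384) x3=(0.4496, -0.9367, 1.8758)
step 0 velocities: v0=(-0.0400, -0.2600, 0.8200) v1=(-0.6300, 0.7400, 0.7000) v2=(-0.3100, -0.4500, -0.9000) v3=(0.0700, -0.6700, 0.6900)
step 0: KE=2.8425, PE=10.4941, E=13.3366
step 19 velocities: v0=(1.9610, -1.8361, 0.3113) v1=(-2.5278, -2.3095, 1.2044) v2=(-0.3425, 0.8338, 0.5632) v3=(-0.0825, 0.7437, -0.4693)
step 19: KE=11.9918, PE=1.3374, E=13.3293

13.3293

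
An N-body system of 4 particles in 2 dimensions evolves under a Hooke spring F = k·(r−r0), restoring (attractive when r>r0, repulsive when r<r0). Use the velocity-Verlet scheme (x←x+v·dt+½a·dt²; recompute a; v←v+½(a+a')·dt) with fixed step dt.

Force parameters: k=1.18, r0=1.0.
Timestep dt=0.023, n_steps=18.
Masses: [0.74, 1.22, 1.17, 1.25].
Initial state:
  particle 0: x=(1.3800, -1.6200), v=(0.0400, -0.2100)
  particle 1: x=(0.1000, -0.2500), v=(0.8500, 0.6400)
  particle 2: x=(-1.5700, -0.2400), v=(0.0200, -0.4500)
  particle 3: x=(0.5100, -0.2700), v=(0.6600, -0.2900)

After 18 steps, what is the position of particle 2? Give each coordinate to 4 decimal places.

step 0: x0=(1.3800, -1.6200) x1=(0.1000, -0.2500) x2=(-1.5700, -0.2400) x3=(0.5100, -0.2700)
step 1: x0=(1.3797, -1.6239) x1=(0.1194, -0.2354) x2=(-1.5685, -0.2506) x3=(0.5251, -0.2768)
step 2: x0=(1.3768, -1.6261) x1=(0.1384, -0.2212) x2=(-1.5650, -0.2617) x3=(0.5402, -0.2839)
step 3: x0=(1.3716, -1.6265) x1=(0.1571, -0.2072) x2=(-1.5595, -0.2734) x3=(0.5551, -0.2912)
step 4: x0=(1.3639, -1.6252) x1=(0.1754, -0.1935) x2=(-1.5518, -0.2855) x3=(0.5699, -0.2989)
step 5: x0=(1.3537, -1.6221) x1=(0.1933, -0.1801) x2=(-1.5422, -0.2981) x3=(0.5846, -0.3069)
step 6: x0=(1.3413, -1.6173) x1=(0.2108, -0.1670) x2=(-1.5304, -0.3111) x3=(0.5992, -0.3151)
step 7: x0=(1.3265, -1.6108) x1=(0.2279, -0.1542) x2=(-1.5166, -0.3246) x3=(0.6135, -0.3237)
step 8: x0=(1.3095, -1.6027) x1=(0.2446, -0.1416) x2=(-1.5008, -0.3385) x3=(0.6277, -0.3327)
step 9: x0=(1.2904, -1.5930) x1=(0.2609, -0.1292) x2=(-1.4830, -0.3528) x3=(0.6417, -0.3419)
step 10: x0=(1.2691, -1.5818) x1=(0.2768, -0.1171) x2=(-1.4632, -0.3675) x3=(0.6555, -0.3515)
step 11: x0=(1.2458, -1.5690) x1=(0.2923, -0.1052) x2=(-1.4414, -0.3826) x3=(0.6690, -0.3613)
step 12: x0=(1.2205, -1.5548) x1=(0.3074, -0.0935) x2=(-1.4177, -0.3981) x3=(0.6822, -0.3715)
step 13: x0=(1.1933, -1.5392) x1=(0.3221, -0.0821) x2=(-1.3920, -0.4138) x3=(0.6952, -0.3820)
step 14: x0=(1.1643, -1.5223) x1=(0.3364, -0.0709) x2=(-1.3646, -0.4299) x3=(0.7079, -0.3928)
step 15: x0=(1.1337, -1.5042) x1=(0.3503, -0.0598) x2=(-1.3353, -0.4462) x3=(0.7203, -0.4039)
step 16: x0=(1.1014, -1.4849) x1=(0.3639, -0.0490) x2=(-1.3042, -0.4628) x3=(0.7324, -0.4152)
step 17: x0=(1.0676, -1.4644) x1=(0.3770, -0.0384) x2=(-1.2714, -0.4797) x3=(0.7441, -0.4268)
step 18: x0=(1.0323, -1.4430) x1=(0.3897, -0.0279) x2=(-1.2369, -0.4967) x3=(0.7556, -0.4386)

(-1.2369, -0.4967)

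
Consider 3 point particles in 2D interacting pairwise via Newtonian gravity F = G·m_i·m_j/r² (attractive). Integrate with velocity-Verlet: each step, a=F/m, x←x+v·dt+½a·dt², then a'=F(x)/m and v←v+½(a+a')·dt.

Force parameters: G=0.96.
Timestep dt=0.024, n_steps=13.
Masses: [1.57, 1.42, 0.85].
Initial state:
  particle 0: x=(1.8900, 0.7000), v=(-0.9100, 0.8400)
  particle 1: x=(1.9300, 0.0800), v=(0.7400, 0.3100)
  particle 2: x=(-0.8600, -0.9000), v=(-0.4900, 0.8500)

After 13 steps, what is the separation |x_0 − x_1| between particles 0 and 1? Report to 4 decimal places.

step 0: x0=(1.8900, 0.7000) x1=(1.9300, 0.0800) x2=(-0.8600, -0.9000)
step 1: x0=(1.8682, 0.7191) x1=(1.9477, 0.0886) x2=(-0.8717, -0.8796)
step 2: x0=(1.8466, 0.7363) x1=(1.9650, 0.0992) x2=(-0.8832, -0.8591)
step 3: x0=(1.8253, 0.7516) x1=(1.9819, 0.1119) x2=(-0.8946, -0.8385)
step 4: x0=(1.8044, 0.7652) x1=(1.9983, 0.1265) x2=(-0.9058, -0.8178)
step 5: x0=(1.7840, 0.7770) x1=(2.0141, 0.1430) x2=(-0.9168, -0.7971)
step 6: x0=(1.7641, 0.7872) x1=(2.0292, 0.1612) x2=(-0.9277, -0.7763)
step 7: x0=(1.7448, 0.7958) x1=(2.0435, 0.1812) x2=(-0.9385, -0.7554)
step 8: x0=(1.7263, 0.8028) x1=(2.0569, 0.2028) x2=(-0.9491, -0.7345)
step 9: x0=(1.7085, 0.8084) x1=(2.0694, 0.2260) x2=(-0.9595, -0.7135)
step 10: x0=(1.6915, 0.8125) x1=(2.0809, 0.2508) x2=(-0.9698, -0.6925)
step 11: x0=(1.6754, 0.8152) x1=(2.0913, 0.2771) x2=(-0.9799, -0.6713)
step 12: x0=(1.6604, 0.8166) x1=(2.1005, 0.3048) x2=(-0.9899, -0.6501)
step 13: x0=(1.6464, 0.8166) x1=(2.1084, 0.3340) x2=(-0.9997, -0.6288)

0.6680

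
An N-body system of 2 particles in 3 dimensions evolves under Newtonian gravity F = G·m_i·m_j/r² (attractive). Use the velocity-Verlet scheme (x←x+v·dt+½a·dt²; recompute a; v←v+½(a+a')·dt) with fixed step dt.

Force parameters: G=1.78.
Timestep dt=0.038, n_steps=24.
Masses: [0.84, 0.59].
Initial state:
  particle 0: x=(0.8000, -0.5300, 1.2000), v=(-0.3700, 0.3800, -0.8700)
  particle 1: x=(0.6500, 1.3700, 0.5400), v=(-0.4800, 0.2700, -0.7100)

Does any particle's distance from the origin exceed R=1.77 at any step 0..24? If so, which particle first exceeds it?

no

step 0: x0=(0.8000, -0.5300, 1.2000) x1=(0.6500, 1.3700, 0.5400)
step 1: x0=(0.7859, -0.5154, 1.1669) x1=(0.6318, 1.3800, 0.5131)
step 2: x0=(0.7718, -0.5004, 1.1336) x1=(0.6136, 1.3895, 0.4864)
step 3: x0=(0.7577, -0.4851, 1.1003) x1=(0.5955, 1.3985, 0.4598)
step 4: x0=(0.7435, -0.4694, 1.0668) x1=(0.5774, 1.4070, 0.4335)
step 5: x0=(0.7293, -0.4534, 1.0332) x1=(0.5593, 1.4150, 0.4073)
step 6: x0=(0.7151, -0.4369, 0.9994) x1=(0.5413, 1.4224, 0.3812)
step 7: x0=(0.7008, -0.4202, 0.9656) x1=(0.5234, 1.4294, 0.3554)
step 8: x0=(0.6865, -0.4030, 0.9316) x1=(0.5055, 1.4357, 0.3297)
step 9: x0=(0.6722, -0.3855, 0.8975) x1=(0.4876, 1.4416, 0.3042)
step 10: x0=(0.6578, -0.3675, 0.8633) x1=(0.4698, 1.4469, 0.2789)
step 11: x0=(0.6434, -0.3492, 0.8289) x1=(0.4521, 1.4516, 0.2538)
step 12: x0=(0.6290, -0.3305, 0.7944) x1=(0.4344, 1.4558, 0.2288)
step 13: x0=(0.6145, -0.3114, 0.7598) x1=(0.4168, 1.4594, 0.2041)
step 14: x0=(0.5999, -0.2919, 0.7251) x1=(0.3993, 1.4624, 0.1795)
step 15: x0=(0.5853, -0.2719, 0.6902) x1=(0.3818, 1.4648, 0.1551)
step 16: x0=(0.5707, -0.2515, 0.6552) x1=(0.3644, 1.4666, 0.1308)
step 17: x0=(0.5560, -0.2307, 0.6201) x1=(0.3471, 1.4678, 0.1068)
step 18: x0=(0.5412, -0.2094, 0.5848) x1=(0.3298, 1.4683, 0.0830)
step 19: x0=(0.5264, -0.1877, 0.5494) x1=(0.3127, 1.4682, 0.0594)
step 20: x0=(0.5115, -0.1655, 0.5138) x1=(0.2956, 1.4674, 0.0359)
step 21: x0=(0.4966, -0.1428, 0.4781) x1=(0.2786, 1.4659, 0.0127)
step 22: x0=(0.4816, -0.1195, 0.4423) x1=(0.2617, 1.4636, -0.0103)
step 23: x0=(0.4665, -0.0958, 0.4063) x1=(0.2449, 1.4607, -0.0331)
step 24: x0=(0.4513, -0.0715, 0.3702) x1=(0.2282, 1.4569, -0.0557)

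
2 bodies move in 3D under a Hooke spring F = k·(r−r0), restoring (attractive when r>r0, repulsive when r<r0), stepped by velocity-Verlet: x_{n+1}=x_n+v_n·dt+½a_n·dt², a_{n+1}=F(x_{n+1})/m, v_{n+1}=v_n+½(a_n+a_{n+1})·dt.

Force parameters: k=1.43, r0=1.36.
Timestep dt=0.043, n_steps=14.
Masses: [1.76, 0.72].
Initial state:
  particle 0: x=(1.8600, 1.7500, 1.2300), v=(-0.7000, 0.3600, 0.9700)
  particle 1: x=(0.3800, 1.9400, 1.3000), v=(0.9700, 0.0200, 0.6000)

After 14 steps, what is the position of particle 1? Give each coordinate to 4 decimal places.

step 0: x0=(1.8600, 1.7500, 1.2300) x1=(0.3800, 1.9400, 1.3000)
step 1: x0=(1.8298, 1.7655, 1.2717) x1=(0.4220, 1.9408, 1.3258)
step 2: x0=(1.7995, 1.7810, 1.3134) x1=(0.4641, 1.9416, 1.3516)
step 3: x0=(1.7692, 1.7965, 1.3552) x1=(0.5062, 1.9424, 1.3774)
step 4: x0=(1.7391, 1.8120, 1.3969) x1=(0.5480, 1.9433, 1.4031)
step 5: x0=(1.7092, 1.8274, 1.4386) x1=(0.5892, 1.9442, 1.4289)
step 6: x0=(1.6797, 1.8429, 1.4803) x1=(0.6296, 1.9452, 1.4547)
step 7: x0=(1.6506, 1.8582, 1.5220) x1=(0.6688, 1.9463, 1.4805)
step 8: x0=(1.6221, 1.8736, 1.5638) x1=(0.7067, 1.9475, 1.5062)
step 9: x0=(1.5942, 1.8888, 1.6056) x1=(0.7430, 1.9489, 1.5318)
step 10: x0=(1.5671, 1.9041, 1.6474) x1=(0.7774, 1.9504, 1.5572)
step 11: x0=(1.5408, 1.9192, 1.6894) x1=(0.8098, 1.9520, 1.5824)
step 12: x0=(1.5154, 1.9344, 1.7315) x1=(0.8399, 1.9537, 1.6073)
step 13: x0=(1.4911, 1.9495, 1.7737) x1=(0.8676, 1.9555, 1.6317)
step 14: x0=(1.4677, 1.9646, 1.8163) x1=(0.8927, 1.9573, 1.6555)

(0.8927, 1.9573, 1.6555)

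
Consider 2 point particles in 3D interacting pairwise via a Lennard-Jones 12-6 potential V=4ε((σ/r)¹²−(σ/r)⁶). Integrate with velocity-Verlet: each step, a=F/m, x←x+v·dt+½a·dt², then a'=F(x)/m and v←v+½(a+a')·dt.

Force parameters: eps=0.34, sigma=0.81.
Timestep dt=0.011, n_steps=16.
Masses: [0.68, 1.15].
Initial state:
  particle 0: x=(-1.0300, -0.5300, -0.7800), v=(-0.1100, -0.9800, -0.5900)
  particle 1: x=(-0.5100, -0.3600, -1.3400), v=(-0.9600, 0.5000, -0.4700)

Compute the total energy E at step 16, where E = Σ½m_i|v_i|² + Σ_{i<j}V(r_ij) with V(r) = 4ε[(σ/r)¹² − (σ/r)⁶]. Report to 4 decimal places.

1.6237

step 0: x0=(-1.0300, -0.5300, -0.7800) x1=(-0.5100, -0.3600, -1.3400)
step 1: x0=(-1.0323, -0.5411, -0.7853) x1=(-0.5199, -0.3543, -1.3459)
step 2: x0=(-1.0368, -0.5531, -0.7882) x1=(-0.5285, -0.3481, -1.3532)
step 3: x0=(-1.0433, -0.5658, -0.7889) x1=(-0.5360, -0.3414, -1.3617)
step 4: x0=(-1.0513, -0.5792, -0.7880) x1=(-0.5425, -0.3344, -1.3713)
step 5: x0=(-1.0603, -0.5931, -0.7857) x1=(-0.5485, -0.3270, -1.3816)
step 6: x0=(-1.0701, -0.6074, -0.7827) x1=(-0.5540, -0.3195, -1.3924)
step 7: x0=(-1.0802, -0.6219, -0.7792) x1=(-0.5592, -0.3118, -1.4035)
step 8: x0=(-1.0905, -0.6365, -0.7755) x1=(-0.5644, -0.3040, -1.4147)
step 9: x0=(-1.1009, -0.6512, -0.7717) x1=(-0.5695, -0.2962, -1.4260)
step 10: x0=(-1.1113, -0.6658, -0.7679) x1=(-0.5747, -0.2884, -1.4372)
step 11: x0=(-1.1217, -0.6804, -0.7642) x1=(-0.5798, -0.2807, -1.4484)
step 12: x0=(-1.1319, -0.6950, -0.7606) x1=(-0.5851, -0.2729, -1.4596)
step 13: x0=(-1.1420, -0.7094, -0.7571) x1=(-0.5903, -0.2653, -1.4706)
step 14: x0=(-1.1521, -0.7238, -0.7538) x1=(-0.5957, -0.2576, -1.4816)
step 15: x0=(-1.1620, -0.7381, -0.7505) x1=(-0.6011, -0.2501, -1.4925)
step 16: x0=(-1.1719, -0.7523, -0.7474) x1=(-0.6065, -0.2425, -1.5034)
step 0 velocities: v0=(-0.1100, -0.9800, -0.5900) v1=(-0.9600, 0.5000, -0.4700)
step 0: KE=1.2497, PE=0.3782, E=1.6279
step 16 velocities: v0=(-0.8926, -1.2900, 0.2773) v1=(-0.4972, 0.6833, -0.9829)
step 16: KE=1.8289, PE=-0.2052, E=1.6237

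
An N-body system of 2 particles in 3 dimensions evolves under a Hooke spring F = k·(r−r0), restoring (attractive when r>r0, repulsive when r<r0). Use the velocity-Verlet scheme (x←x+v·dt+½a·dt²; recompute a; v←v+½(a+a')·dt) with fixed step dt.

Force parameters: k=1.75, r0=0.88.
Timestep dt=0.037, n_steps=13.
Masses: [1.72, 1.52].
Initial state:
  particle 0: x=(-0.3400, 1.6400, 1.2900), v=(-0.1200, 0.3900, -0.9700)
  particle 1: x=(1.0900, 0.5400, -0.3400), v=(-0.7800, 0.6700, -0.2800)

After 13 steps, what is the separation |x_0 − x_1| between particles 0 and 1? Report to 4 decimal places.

1.6283

step 0: x0=(-0.3400, 1.6400, 1.2900) x1=(1.0900, 0.5400, -0.3400)
step 1: x0=(-0.3438, 1.6539, 1.2534) x1=(1.0604, 0.5653, -0.3495)
step 2: x0=(-0.3464, 1.6669, 1.2154) x1=(1.0294, 0.5918, -0.3575)
step 3: x0=(-0.3477, 1.6790, 1.1760) x1=(0.9971, 0.6193, -0.3639)
step 4: x0=(-0.3480, 1.6901, 1.1352) x1=(0.9635, 0.6478, -0.3688)
step 5: x0=(-0.3471, 1.7004, 1.0932) x1=(0.9286, 0.6773, -0.3722)
step 6: x0=(-0.3451, 1.7097, 1.0500) x1=(0.8925, 0.7078, -0.3743)
step 7: x0=(-0.3421, 1.7183, 1.0056) x1=(0.8552, 0.7392, -0.3750)
step 8: x0=(-0.3382, 1.7261, 0.9601) x1=(0.8169, 0.7715, -0.3745)
step 9: x0=(-0.3333, 1.7332, 0.9136) x1=(0.7775, 0.8047, -0.3728)
step 10: x0=(-0.3276, 1.7395, 0.8661) x1=(0.7372, 0.8386, -0.3700)
step 11: x0=(-0.3212, 1.7452, 0.8177) x1=(0.6960, 0.8733, -0.3662)
step 12: x0=(-0.3140, 1.7502, 0.7684) x1=(0.6539, 0.9087, -0.3614)
step 13: x0=(-0.3061, 1.7547, 0.7184) x1=(0.6112, 0.9447, -0.3558)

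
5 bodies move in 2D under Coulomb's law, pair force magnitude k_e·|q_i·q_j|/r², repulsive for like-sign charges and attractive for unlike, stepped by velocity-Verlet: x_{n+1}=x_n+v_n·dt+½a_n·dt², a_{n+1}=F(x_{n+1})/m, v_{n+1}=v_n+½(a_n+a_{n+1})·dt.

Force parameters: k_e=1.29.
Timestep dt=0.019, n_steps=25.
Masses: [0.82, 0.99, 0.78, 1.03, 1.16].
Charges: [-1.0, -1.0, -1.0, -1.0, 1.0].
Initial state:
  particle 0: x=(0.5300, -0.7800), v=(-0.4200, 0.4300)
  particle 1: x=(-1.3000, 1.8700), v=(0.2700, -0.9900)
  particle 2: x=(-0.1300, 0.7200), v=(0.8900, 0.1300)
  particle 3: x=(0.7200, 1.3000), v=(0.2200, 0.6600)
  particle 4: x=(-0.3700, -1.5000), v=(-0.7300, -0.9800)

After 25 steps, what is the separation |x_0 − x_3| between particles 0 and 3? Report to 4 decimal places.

2.5727

step 0: x0=(0.5300, -0.7800) x1=(-1.3000, 1.8700) x2=(-0.1300, 0.7200) x3=(0.7200, 1.3000) x4=(-0.3700, -1.5000)
step 1: x0=(0.5219, -0.7721) x1=(-1.2950, 1.8513) x2=(-0.1133, 0.7223) x3=(0.7244, 1.3127) x4=(-0.3837, -1.5184)
step 2: x0=(0.5136, -0.7649) x1=(-1.2902, 1.8327) x2=(-0.0970, 0.7242) x3=(0.7292, 1.3256) x4=(-0.3972, -1.5366)
step 3: x0=(0.5051, -0.7583) x1=(-1.2857, 1.8142) x2=(-0.0811, 0.7257) x3=(0.7345, 1.3389) x4=(-0.4105, -1.5543)
step 4: x0=(0.4964, -0.7524) x1=(-1.2815, 1.7960) x2=(-0.0656, 0.7268) x3=(0.7403, 1.3524) x4=(-0.4236, -1.5718)
step 5: x0=(0.4875, -0.7471) x1=(-1.2775, 1.7778) x2=(-0.0505, 0.7275) x3=(0.7464, 1.3662) x4=(-0.4364, -1.5889)
step 6: x0=(0.4785, -0.7424) x1=(-1.2737, 1.7598) x2=(-0.0357, 0.7278) x3=(0.7531, 1.3804) x4=(-0.4490, -1.6058)
step 7: x0=(0.4692, -0.7384) x1=(-1.2703, 1.7419) x2=(-0.0213, 0.7278) x3=(0.7601, 1.3948) x4=(-0.4614, -1.6223)
step 8: x0=(0.4599, -0.7350) x1=(-1.2671, 1.7242) x2=(-0.0073, 0.7273) x3=(0.7676, 1.4096) x4=(-0.4737, -1.6385)
step 9: x0=(0.4503, -0.7322) x1=(-1.2642, 1.7066) x2=(0.0064, 0.7265) x3=(0.7755, 1.4247) x4=(-0.4857, -1.6544)
step 10: x0=(0.4407, -0.7300) x1=(-1.2615, 1.6892) x2=(0.0198, 0.7254) x3=(0.7838, 1.4401) x4=(-0.4975, -1.6700)
step 11: x0=(0.4309, -0.7285) x1=(-1.2592, 1.6718) x2=(0.0329, 0.7238) x3=(0.7925, 1.4559) x4=(-0.5092, -1.6853)
step 12: x0=(0.4209, -0.7277) x1=(-1.2571, 1.6546) x2=(0.0457, 0.7220) x3=(0.8016, 1.4719) x4=(-0.5207, -1.7004)
step 13: x0=(0.4109, -0.7274) x1=(-1.2553, 1.6375) x2=(0.0582, 0.7197) x3=(0.8111, 1.4883) x4=(-0.5320, -1.7151)
step 14: x0=(0.4007, -0.7278) x1=(-1.2538, 1.6206) x2=(0.0704, 0.7172) x3=(0.8210, 1.5050) x4=(-0.5432, -1.7296)
step 15: x0=(0.3903, -0.7289) x1=(-1.2525, 1.6037) x2=(0.0824, 0.7143) x3=(0.8312, 1.5221) x4=(-0.5541, -1.7438)
step 16: x0=(0.3799, -0.7305) x1=(-1.2516, 1.5870) x2=(0.0942, 0.7111) x3=(0.8419, 1.5394) x4=(-0.5650, -1.7577)
step 17: x0=(0.3693, -0.7329) x1=(-1.2509, 1.5704) x2=(0.1058, 0.7076) x3=(0.8528, 1.5571) x4=(-0.5756, -1.7713)
step 18: x0=(0.3586, -0.7358) x1=(-1.2506, 1.5539) x2=(0.1172, 0.7038) x3=(0.8641, 1.5751) x4=(-0.5861, -1.7847)
step 19: x0=(0.3477, -0.7394) x1=(-1.2505, 1.5374) x2=(0.1285, 0.6998) x3=(0.8757, 1.5934) x4=(-0.5965, -1.7978)
step 20: x0=(0.3368, -0.7436) x1=(-1.2507, 1.5211) x2=(0.1395, 0.6955) x3=(0.8877, 1.6120) x4=(-0.6067, -1.8106)
step 21: x0=(0.3257, -0.7484) x1=(-1.2512, 1.5049) x2=(0.1505, 0.6909) x3=(0.8999, 1.6309) x4=(-0.6167, -1.8232)
step 22: x0=(0.3145, -0.7539) x1=(-1.2519, 1.4888) x2=(0.1613, 0.6861) x3=(0.9125, 1.6501) x4=(-0.6266, -1.8355)
step 23: x0=(0.3031, -0.7600) x1=(-1.2530, 1.4728) x2=(0.1720, 0.6811) x3=(0.9253, 1.6696) x4=(-0.6363, -1.8475)
step 24: x0=(0.2916, -0.7667) x1=(-1.2543, 1.4568) x2=(0.1826, 0.6758) x3=(0.9385, 1.6894) x4=(-0.6459, -1.8593)
step 25: x0=(0.2800, -0.7740) x1=(-1.2559, 1.4410) x2=(0.1932, 0.6704) x3=(0.9518, 1.7094) x4=(-0.6553, -1.8709)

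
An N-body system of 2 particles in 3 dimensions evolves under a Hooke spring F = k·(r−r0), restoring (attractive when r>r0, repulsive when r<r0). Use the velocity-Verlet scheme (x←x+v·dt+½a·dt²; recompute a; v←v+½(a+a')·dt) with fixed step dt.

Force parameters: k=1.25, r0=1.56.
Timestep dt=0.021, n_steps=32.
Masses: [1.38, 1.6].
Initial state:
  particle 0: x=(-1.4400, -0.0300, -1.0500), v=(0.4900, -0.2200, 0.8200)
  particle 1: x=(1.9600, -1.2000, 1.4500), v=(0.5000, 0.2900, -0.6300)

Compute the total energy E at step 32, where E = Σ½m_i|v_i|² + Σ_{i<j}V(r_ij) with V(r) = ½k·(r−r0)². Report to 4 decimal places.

6.2152

step 0: x0=(-1.4400, -0.0300, -1.0500) x1=(1.9600, -1.2000, 1.4500)
step 1: x0=(-1.4293, -0.0348, -1.0325) x1=(1.9701, -1.1938, 1.4365)
step 2: x0=(-1.4177, -0.0398, -1.0143) x1=(1.9795, -1.1873, 1.4224)
step 3: x0=(-1.4052, -0.0452, -0.9955) x1=(1.9881, -1.1806, 1.4078)
step 4: x0=(-1.3919, -0.0508, -0.9761) x1=(1.9960, -1.1736, 1.3927)
step 5: x0=(-1.3777, -0.0568, -0.9561) x1=(2.0031, -1.1664, 1.3771)
step 6: x0=(-1.3626, -0.0630, -0.9355) x1=(2.0095, -1.1589, 1.3609)
step 7: x0=(-1.3467, -0.0695, -0.9143) x1=(2.0152, -1.1512, 1.3443)
step 8: x0=(-1.3300, -0.0763, -0.8925) x1=(2.0201, -1.1433, 1.3272)
step 9: x0=(-1.3124, -0.0833, -0.8702) x1=(2.0243, -1.1351, 1.3096)
step 10: x0=(-1.2940, -0.0906, -0.8474) x1=(2.0278, -1.1267, 1.2915)
step 11: x0=(-1.2748, -0.0981, -0.8240) x1=(2.0306, -1.1181, 1.2729)
step 12: x0=(-1.2547, -0.1059, -0.8001) x1=(2.0327, -1.1093, 1.2540)
step 13: x0=(-1.2339, -0.1140, -0.7757) x1=(2.0341, -1.1002, 1.2345)
step 14: x0=(-1.2123, -0.1222, -0.7509) x1=(2.0348, -1.0910, 1.2147)
step 15: x0=(-1.1899, -0.1308, -0.7255) x1=(2.0349, -1.0815, 1.1945)
step 16: x0=(-1.1667, -0.1395, -0.6997) x1=(2.0343, -1.0719, 1.1738)
step 17: x0=(-1.1427, -0.1485, -0.6735) x1=(2.0330, -1.0620, 1.1528)
step 18: x0=(-1.1181, -0.1576, -0.6468) x1=(2.0311, -1.0520, 1.1314)
step 19: x0=(-1.0927, -0.1670, -0.6197) x1=(2.0285, -1.0418, 1.1097)
step 20: x0=(-1.0665, -0.1766, -0.5922) x1=(2.0254, -1.0314, 1.0876)
step 21: x0=(-1.0397, -0.1864, -0.5644) x1=(2.0216, -1.0209, 1.0652)
step 22: x0=(-1.0122, -0.1963, -0.5361) x1=(2.0173, -1.0102, 1.0425)
step 23: x0=(-0.9840, -0.2065, -0.5075) x1=(2.0123, -0.9994, 1.0194)
step 24: x0=(-0.9551, -0.2168, -0.4786) x1=(2.0068, -0.9883, 0.9961)
step 25: x0=(-0.9256, -0.2273, -0.4494) x1=(2.0007, -0.9772, 0.9725)
step 26: x0=(-0.8955, -0.2379, -0.4199) x1=(1.9941, -0.9659, 0.9487)
step 27: x0=(-0.8648, -0.2487, -0.3900) x1=(1.9870, -0.9545, 0.9246)
step 28: x0=(-0.8335, -0.2597, -0.3599) x1=(1.9794, -0.9429, 0.9002)
step 29: x0=(-0.8016, -0.2708, -0.3296) x1=(1.9713, -0.9313, 0.8757)
step 30: x0=(-0.7692, -0.2820, -0.2990) x1=(1.9627, -0.9195, 0.8509)
step 31: x0=(-0.7363, -0.2933, -0.2682) x1=(1.9536, -0.9076, 0.8260)
step 32: x0=(-0.7028, -0.3048, -0.2372) x1=(1.9442, -0.8956, 0.8008)
step 0 velocities: v0=(0.4900, -0.2200, 0.8200) v1=(0.5000, 0.2900, -0.6300)
step 0: KE=1.2478, PE=4.9680, E=6.2159
step 32 velocities: v0=(1.6051, -0.5480, 1.4817) v1=(-0.4618, 0.5729, -1.2007)
step 32: KE=5.0863, PE=1.1289, E=6.2152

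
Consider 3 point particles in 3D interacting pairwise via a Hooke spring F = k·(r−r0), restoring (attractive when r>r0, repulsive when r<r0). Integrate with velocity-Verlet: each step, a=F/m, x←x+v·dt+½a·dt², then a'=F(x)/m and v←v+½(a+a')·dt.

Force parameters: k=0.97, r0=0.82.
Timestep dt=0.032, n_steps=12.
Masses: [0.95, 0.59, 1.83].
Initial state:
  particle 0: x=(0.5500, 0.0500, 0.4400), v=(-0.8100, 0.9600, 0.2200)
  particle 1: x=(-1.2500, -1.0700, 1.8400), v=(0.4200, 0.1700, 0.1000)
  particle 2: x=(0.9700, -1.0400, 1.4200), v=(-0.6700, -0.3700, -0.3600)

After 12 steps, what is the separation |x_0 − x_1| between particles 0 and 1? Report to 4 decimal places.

1.9319

step 0: x0=(0.5500, 0.0500, 0.4400) x1=(-1.2500, -1.0700, 1.8400) x2=(0.9700, -1.0400, 1.4200)
step 1: x0=(0.5235, 0.0801, 0.4478) x1=(-1.2343, -1.0639, 1.8422) x2=(0.9481, -1.0517, 1.4084)
step 2: x0=(0.4961, 0.1088, 0.4570) x1=(-1.2144, -1.0565, 1.8423) x2=(0.9254, -1.0631, 1.3968)
step 3: x0=(0.4676, 0.1361, 0.4677) x1=(-1.1902, -1.0478, 1.8404) x2=(0.9018, -1.0743, 1.3850)
step 4: x0=(0.4382, 0.1619, 0.4797) x1=(-1.1620, -1.0378, 1.8365) x2=(0.8774, -1.0850, 1.3732)
step 5: x0=(0.4079, 0.1863, 0.4932) x1=(-1.1300, -1.0265, 1.8306) x2=(0.8523, -1.0955, 1.3612)
step 6: x0=(0.3768, 0.2092, 0.5081) x1=(-1.0942, -1.0139, 1.8228) x2=(0.8263, -1.1056, 1.3492)
step 7: x0=(0.3449, 0.2307, 0.5242) x1=(-1.0550, -1.0001, 1.8130) x2=(0.7997, -1.1153, 1.3371)
step 8: x0=(0.3123, 0.2505, 0.5417) x1=(-1.0125, -0.9851, 1.8014) x2=(0.7723, -1.1246, 1.3250)
step 9: x0=(0.2791, 0.2689, 0.5603) x1=(-0.9669, -0.9689, 1.7881) x2=(0.7443, -1.1335, 1.3128)
step 10: x0=(0.2453, 0.2857, 0.5802) x1=(-0.9184, -0.9515, 1.7730) x2=(0.7156, -1.1419, 1.3005)
step 11: x0=(0.2111, 0.3010, 0.6012) x1=(-0.8673, -0.9331, 1.7563) x2=(0.6864, -1.1499, 1.2881)
step 12: x0=(0.1764, 0.3147, 0.6233) x1=(-0.8139, -0.9136, 1.7381) x2=(0.6566, -1.1575, 1.2757)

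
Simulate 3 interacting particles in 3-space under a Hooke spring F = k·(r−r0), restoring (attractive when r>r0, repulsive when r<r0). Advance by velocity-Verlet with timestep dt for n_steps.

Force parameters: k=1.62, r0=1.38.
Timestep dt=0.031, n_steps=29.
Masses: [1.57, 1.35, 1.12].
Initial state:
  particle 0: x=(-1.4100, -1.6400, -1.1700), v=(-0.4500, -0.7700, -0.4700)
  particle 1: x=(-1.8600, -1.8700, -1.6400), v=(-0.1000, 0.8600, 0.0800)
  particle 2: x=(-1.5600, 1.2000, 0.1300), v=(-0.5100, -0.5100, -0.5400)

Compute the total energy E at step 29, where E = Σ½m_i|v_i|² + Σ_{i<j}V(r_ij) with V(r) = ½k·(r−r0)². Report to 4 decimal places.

step 0: x0=(-1.4100, -1.6400, -1.1700) x1=(-1.8600, -1.8700, -1.6400) x2=(-1.5600, 1.2000, 0.1300)
step 1: x0=(-1.4238, -1.6630, -1.1840) x1=(-1.8633, -1.8424, -1.6372) x2=(-1.5759, 1.1818, 0.1120)
step 2: x0=(-1.4371, -1.6842, -1.1967) x1=(-1.8669, -1.8129, -1.6337) x2=(-1.5919, 1.1588, 0.0915)
step 3: x0=(-1.4501, -1.7036, -1.2083) x1=(-1.8709, -1.7815, -1.6296) x2=(-1.6080, 1.1311, 0.0686)
step 4: x0=(-1.4626, -1.7214, -1.2185) x1=(-1.8754, -1.7483, -1.6250) x2=(-1.6242, 1.0989, 0.0433)
step 5: x0=(-1.4746, -1.7377, -1.2276) x1=(-1.8803, -1.7132, -1.6200) x2=(-1.6405, 1.0622, 0.0157)
step 6: x0=(-1.4861, -1.7524, -1.2354) x1=(-1.8858, -1.6762, -1.6145) x2=(-1.6568, 1.0211, -0.0142)
step 7: x0=(-1.4971, -1.7657, -1.2419) x1=(-1.8918, -1.6373, -1.6086) x2=(-1.6732, 0.9758, -0.0463)
step 8: x0=(-1.5077, -1.7778, -1.2473) x1=(-1.8983, -1.5966, -1.6023) x2=(-1.6897, 0.9265, -0.0804)
step 9: x0=(-1.5178, -1.7887, -1.2516) x1=(-1.9054, -1.5540, -1.5958) x2=(-1.7061, 0.8733, -0.1165)
step 10: x0=(-1.5274, -1.7985, -1.2548) x1=(-1.9130, -1.5095, -1.5889) x2=(-1.7226, 0.8164, -0.1545)
step 11: x0=(-1.5366, -1.8074, -1.2570) x1=(-1.9211, -1.4633, -1.5817) x2=(-1.7390, 0.7560, -0.1943)
step 12: x0=(-1.5454, -1.8155, -1.2582) x1=(-1.9297, -1.4154, -1.5742) x2=(-1.7555, 0.6924, -0.2358)
step 13: x0=(-1.5539, -1.8228, -1.2586) x1=(-1.9387, -1.3659, -1.5665) x2=(-1.7719, 0.6258, -0.2788)
step 14: x0=(-1.5620, -1.8294, -1.2581) x1=(-1.9480, -1.3148, -1.5585) x2=(-1.7882, 0.5563, -0.3232)
step 15: x0=(-1.5700, -1.8353, -1.2570) x1=(-1.9577, -1.2623, -1.5503) x2=(-1.8045, 0.4843, -0.3688)
step 16: x0=(-1.5777, -1.8408, -1.2553) x1=(-1.9678, -1.2086, -1.5418) x2=(-1.8207, 0.4101, -0.4156)
step 17: x0=(-1.5852, -1.8457, -1.2529) x1=(-1.9781, -1.1538, -1.5333) x2=(-1.8368, 0.3338, -0.4633)
step 18: x0=(-1.5926, -1.8502, -1.2501) x1=(-1.9886, -1.0981, -1.5246) x2=(-1.8529, 0.2558, -0.5119)
step 19: x0=(-1.5998, -1.8543, -1.2468) x1=(-1.9994, -1.0416, -1.5159) x2=(-1.8688, 0.1763, -0.5611)
step 20: x0=(-1.6070, -1.8580, -1.2432) x1=(-2.0104, -0.9845, -1.5073) x2=(-1.8846, 0.0955, -0.6109)
step 21: x0=(-1.6141, -1.8615, -1.2393) x1=(-2.0215, -0.9269, -1.4987) x2=(-1.9003, 0.0139, -0.6609)
step 22: x0=(-1.6212, -1.8646, -1.2351) x1=(-2.0328, -0.8692, -1.4903) x2=(-1.9159, -0.0685, -0.7111)
step 23: x0=(-1.6283, -1.8675, -1.2307) x1=(-2.0443, -0.8114, -1.4821) x2=(-1.9313, -0.1512, -0.7612)
step 24: x0=(-1.6353, -1.8702, -1.2262) x1=(-2.0559, -0.7536, -1.4744) x2=(-1.9465, -0.2342, -0.8111)
step 25: x0=(-1.6424, -1.8727, -1.2215) x1=(-2.0676, -0.6961, -1.4672) x2=(-1.9616, -0.3171, -0.8605)
step 26: x0=(-1.6494, -1.8751, -1.2168) x1=(-2.0795, -0.6389, -1.4606) x2=(-1.9765, -0.3999, -0.9092)
step 27: x0=(-1.6565, -1.8774, -1.2120) x1=(-2.0916, -0.5819, -1.4549) x2=(-1.9911, -0.4825, -0.9570)
step 28: x0=(-1.6636, -1.8796, -1.2072) x1=(-2.1038, -0.5251, -1.4501) x2=(-2.0055, -0.5650, -1.0037)
step 29: x0=(-1.6707, -1.8818, -1.2024) x1=(-2.1162, -0.4684, -1.4463) x2=(-2.0196, -0.6475, -1.0491)
step 0 velocities: v0=(-0.4500, -0.7700, -0.4700) v1=(-0.1000, 0.8600, 0.0800) v2=(-0.5100, -0.5100, -0.5400)
step 0: KE=1.7627, PE=6.6942, E=8.4569
step 29 velocities: v0=(-0.2300, -0.0687, 0.1536) v1=(-0.4048, 1.8364, 0.1067) v2=(-0.4511, -2.6699, -1.4463)
step 29: KE=7.7357, PE=0.7245, E=8.4602

8.4602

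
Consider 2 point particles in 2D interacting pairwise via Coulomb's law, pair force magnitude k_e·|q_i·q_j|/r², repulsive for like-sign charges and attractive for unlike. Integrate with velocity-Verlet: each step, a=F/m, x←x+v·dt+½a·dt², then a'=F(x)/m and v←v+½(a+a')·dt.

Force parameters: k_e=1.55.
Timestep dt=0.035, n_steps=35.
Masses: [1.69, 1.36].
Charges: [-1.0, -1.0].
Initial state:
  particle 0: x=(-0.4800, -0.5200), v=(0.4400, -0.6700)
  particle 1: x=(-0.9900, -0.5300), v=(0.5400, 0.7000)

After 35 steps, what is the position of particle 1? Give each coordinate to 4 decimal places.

step 0: x0=(-0.4800, -0.5200) x1=(-0.9900, -0.5300)
step 1: x0=(-0.4624, -0.5434) x1=(-0.9738, -0.5056)
step 2: x0=(-0.4406, -0.5671) x1=(-0.9629, -0.4807)
step 3: x0=(-0.4148, -0.5915) x1=(-0.9569, -0.4551)
step 4: x0=(-0.3856, -0.6168) x1=(-0.9552, -0.4283)
step 5: x0=(-0.3534, -0.6430) x1=(-0.9572, -0.4004)
step 6: x0=(-0.3187, -0.6702) x1=(-0.9623, -0.3712)
step 7: x0=(-0.2820, -0.6984) x1=(-0.9698, -0.3408)
step 8: x0=(-0.2436, -0.7274) x1=(-0.9795, -0.3094)
step 9: x0=(-0.2038, -0.7572) x1=(-0.9908, -0.2770)
step 10: x0=(-0.1630, -0.7877) x1=(-1.0036, -0.2437)
step 11: x0=(-0.1212, -0.8188) x1=(-1.0175, -0.2097)
step 12: x0=(-0.0786, -0.8504) x1=(-1.0324, -0.1750)
step 13: x0=(-0.0353, -0.8826) x1=(-1.0481, -0.1398)
step 14: x0=(0.0085, -0.9151) x1=(-1.0645, -0.1040)
step 15: x0=(0.0529, -0.9480) x1=(-1.0816, -0.0677)
step 16: x0=(0.0976, -0.9812) x1=(-1.0992, -0.0311)
step 17: x0=(0.1428, -1.0148) x1=(-1.1173, 0.0060)
step 18: x0=(0.1882, -1.0486) x1=(-1.1357, 0.0433)
step 19: x0=(0.2340, -1.0827) x1=(-1.1546, 0.0810)
step 20: x0=(0.2800, -1.1169) x1=(-1.1737, 0.1190)
step 21: x0=(0.3263, -1.1514) x1=(-1.1932, 0.1572)
step 22: x0=(0.3728, -1.1861) x1=(-1.2129, 0.1956)
step 23: x0=(0.4195, -1.2209) x1=(-1.2329, 0.2342)
step 24: x0=(0.4663, -1.2559) x1=(-1.2530, 0.2730)
step 25: x0=(0.5133, -1.2910) x1=(-1.2734, 0.3120)
step 26: x0=(0.5604, -1.3262) x1=(-1.2940, 0.3512)
step 27: x0=(0.6077, -1.3616) x1=(-1.3147, 0.3905)
step 28: x0=(0.6551, -1.3971) x1=(-1.3355, 0.4300)
step 29: x0=(0.7027, -1.4326) x1=(-1.3566, 0.4695)
step 30: x0=(0.7503, -1.4683) x1=(-1.3777, 0.5092)
step 31: x0=(0.7980, -1.5041) x1=(-1.3990, 0.5490)
step 32: x0=(0.8458, -1.5400) x1=(-1.4203, 0.5890)
step 33: x0=(0.8937, -1.5759) x1=(-1.4418, 0.6290)
step 34: x0=(0.9417, -1.6119) x1=(-1.4634, 0.6691)
step 35: x0=(0.9897, -1.6480) x1=(-1.4851, 0.7093)

(-1.4851, 0.7093)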